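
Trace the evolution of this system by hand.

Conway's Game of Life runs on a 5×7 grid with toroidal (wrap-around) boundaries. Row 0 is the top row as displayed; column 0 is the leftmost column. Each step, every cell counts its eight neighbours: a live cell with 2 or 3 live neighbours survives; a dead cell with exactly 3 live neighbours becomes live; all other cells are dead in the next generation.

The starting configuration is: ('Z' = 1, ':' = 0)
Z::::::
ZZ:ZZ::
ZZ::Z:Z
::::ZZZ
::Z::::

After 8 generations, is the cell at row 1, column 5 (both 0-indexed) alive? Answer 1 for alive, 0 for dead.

0) Z::::::
ZZ:ZZ::
ZZ::Z:Z
::::ZZZ
::Z::::
1) Z:ZZ:::
::ZZZZ:
:ZZ::::
:Z:ZZ:Z
:::::ZZ
2) :ZZ::::
::::Z::
ZZ:::::
:Z:ZZ:Z
:Z:::ZZ
3) ZZZ::Z:
Z:Z::::
ZZZZZZ:
:Z::Z:Z
:Z:ZZZZ
4) :::::Z:
:::::Z:
::::ZZ:
:::::::
:::Z:::
5) ::::Z::
:::::ZZ
::::ZZ:
::::Z::
:::::::
6) :::::Z:
::::::Z
::::Z:Z
::::ZZ:
:::::::
7) :::::::
::::::Z
::::Z:Z
::::ZZ:
::::ZZ:
8) :::::Z:
:::::Z:
::::Z:Z
:::Z::Z
::::ZZ:

1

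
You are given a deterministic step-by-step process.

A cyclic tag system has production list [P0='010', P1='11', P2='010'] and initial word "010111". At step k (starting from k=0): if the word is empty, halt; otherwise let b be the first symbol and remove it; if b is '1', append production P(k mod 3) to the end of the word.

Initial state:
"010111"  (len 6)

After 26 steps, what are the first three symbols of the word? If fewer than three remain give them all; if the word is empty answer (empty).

001

k=0  "010111"  (len 6)
k=1  "10111"  (len 5)
k=2  "011111"  (len 6)
k=3  "11111"  (len 5)
k=4  "1111010"  (len 7)
k=5  "11101011"  (len 8)
k=6  "1101011010"  (len 10)
k=7  "101011010010"  (len 12)
k=8  "0101101001011"  (len 13)
k=9  "101101001011"  (len 12)
k=10  "01101001011010"  (len 14)
k=11  "1101001011010"  (len 13)
k=12  "101001011010010"  (len 15)
k=13  "01001011010010010"  (len 17)
k=14  "1001011010010010"  (len 16)
k=15  "001011010010010010"  (len 18)
k=16  "01011010010010010"  (len 17)
k=17  "1011010010010010"  (len 16)
k=18  "011010010010010010"  (len 18)
k=19  "11010010010010010"  (len 17)
k=20  "101001001001001011"  (len 18)
k=21  "01001001001001011010"  (len 20)
k=22  "1001001001001011010"  (len 19)
k=23  "00100100100101101011"  (len 20)
k=24  "0100100100101101011"  (len 19)
k=25  "100100100101101011"  (len 18)
k=26  "0010010010110101111"  (len 19)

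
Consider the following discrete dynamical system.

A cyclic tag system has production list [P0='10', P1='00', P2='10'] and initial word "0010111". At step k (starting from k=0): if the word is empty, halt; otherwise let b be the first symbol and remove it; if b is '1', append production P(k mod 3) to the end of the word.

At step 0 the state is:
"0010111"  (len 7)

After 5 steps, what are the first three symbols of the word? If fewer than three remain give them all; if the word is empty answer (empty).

[0] "0010111"  (len 7)
[1] "010111"  (len 6)
[2] "10111"  (len 5)
[3] "011110"  (len 6)
[4] "11110"  (len 5)
[5] "111000"  (len 6)

111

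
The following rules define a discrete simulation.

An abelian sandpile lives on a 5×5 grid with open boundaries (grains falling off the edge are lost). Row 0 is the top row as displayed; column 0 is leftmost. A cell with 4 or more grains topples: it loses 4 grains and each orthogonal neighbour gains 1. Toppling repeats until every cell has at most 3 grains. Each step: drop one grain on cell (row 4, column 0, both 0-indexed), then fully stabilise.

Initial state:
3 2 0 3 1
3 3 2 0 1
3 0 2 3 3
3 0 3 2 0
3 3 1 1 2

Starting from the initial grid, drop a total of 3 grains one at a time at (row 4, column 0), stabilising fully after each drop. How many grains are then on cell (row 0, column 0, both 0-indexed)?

step 0: 3 2 0 3 1
3 3 2 0 1
3 0 2 3 3
3 0 3 2 0
3 3 1 1 2
step 1: 1 0 1 3 1
2 1 3 0 1
1 2 2 3 3
1 2 3 2 0
2 0 2 1 2
step 2: 1 0 1 3 1
2 1 3 0 1
1 2 2 3 3
1 2 3 2 0
3 0 2 1 2
step 3: 1 0 1 3 1
2 1 3 0 1
1 2 2 3 3
2 2 3 2 0
0 1 2 1 2

1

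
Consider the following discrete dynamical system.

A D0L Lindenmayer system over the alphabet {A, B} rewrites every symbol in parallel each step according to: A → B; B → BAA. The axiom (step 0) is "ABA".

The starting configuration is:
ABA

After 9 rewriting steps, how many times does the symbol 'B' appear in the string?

683

0) ABA
1) BBAAB
2) BAABAABBBAA
3) BAABBBAABBBAABAABAABB
4) BAABBBAABAABAABBBAABAABAABBBAABBBAABBBAABAA
5) BAABBBAABAABAABBBAABBBAABBBAABAABAABBBAABBBAABBBAABAABAABBBAABAABAABBBAABAABAABBBAABB
6) BAABBBAABAABAABBBAABBBAABBBAABAABAABBBAABAABAABBBAABAABAAB…AABAABAABBBAABBBAABBBAABAABAABBBAABBBAABBBAABAABAABBBAABAA  (len 171)
7) BAABBBAABAABAABBBAABBBAABBBAABAABAABBBAABAABAABBBAABAABAAB…AABAABAABBBAABAABAABBBAABAABAABBBAABBBAABBBAABAABAABBBAABB  (len 341)
8) BAABBBAABAABAABBBAABBBAABBBAABAABAABBBAABAABAABBBAABAABAAB…ABAABAABBBAABAABAABBBAABAABAABBBAABBBAABBBAABAABAABBBAABAA  (len 683)
9) BAABBBAABAABAABBBAABBBAABBBAABAABAABBBAABAABAABBBAABAABAAB…AABAABAABBBAABAABAABBBAABAABAABBBAABBBAABBBAABAABAABBBAABB  (len 1365)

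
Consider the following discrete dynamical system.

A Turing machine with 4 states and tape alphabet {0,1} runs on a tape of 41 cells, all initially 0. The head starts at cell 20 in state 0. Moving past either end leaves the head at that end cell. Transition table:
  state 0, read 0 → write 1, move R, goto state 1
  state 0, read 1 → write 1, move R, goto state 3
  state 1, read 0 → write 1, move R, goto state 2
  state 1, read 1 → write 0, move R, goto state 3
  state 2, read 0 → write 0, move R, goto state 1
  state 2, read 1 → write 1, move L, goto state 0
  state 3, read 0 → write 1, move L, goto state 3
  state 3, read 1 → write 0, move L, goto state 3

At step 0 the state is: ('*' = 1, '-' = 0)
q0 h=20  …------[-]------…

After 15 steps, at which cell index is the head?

t=0: q0 h=20  …------[-]------…
t=1: q1 h=21  …-----*[-]------…
t=2: q2 h=22  …----**[-]------…
t=3: q1 h=23  …---**-[-]------…
t=4: q2 h=24  …--**-*[-]------…
t=5: q1 h=25  …-**-*-[-]------…
t=6: q2 h=26  …**-*-*[-]------…
t=7: q1 h=27  …*-*-*-[-]------…
t=8: q2 h=28  …-*-*-*[-]------…
t=9: q1 h=29  …*-*-*-[-]------…
t=10: q2 h=30  …-*-*-*[-]------…
t=11: q1 h=31  …*-*-*-[-]------…
t=12: q2 h=32  …-*-*-*[-]------…
t=13: q1 h=33  …*-*-*-[-]------…
t=14: q2 h=34  …-*-*-*[-]------|
t=15: q1 h=35  …*-*-*-[-]-----|

35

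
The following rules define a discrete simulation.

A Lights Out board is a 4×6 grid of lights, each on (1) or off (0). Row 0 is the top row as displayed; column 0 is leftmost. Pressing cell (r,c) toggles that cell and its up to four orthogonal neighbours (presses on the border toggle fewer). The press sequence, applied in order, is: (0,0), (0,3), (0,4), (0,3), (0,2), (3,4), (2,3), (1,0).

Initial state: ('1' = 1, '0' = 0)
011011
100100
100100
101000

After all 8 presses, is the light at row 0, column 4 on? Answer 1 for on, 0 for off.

[0] 011011
100100
100100
101000
[1] 101011
000100
100100
101000
[2] 100101
000000
100100
101000
[3] 100010
000010
100100
101000
[4] 101100
000110
100100
101000
[5] 110000
001110
100100
101000
[6] 110000
001110
100110
101111
[7] 110000
001010
101000
101011
[8] 010000
111010
001000
101011

0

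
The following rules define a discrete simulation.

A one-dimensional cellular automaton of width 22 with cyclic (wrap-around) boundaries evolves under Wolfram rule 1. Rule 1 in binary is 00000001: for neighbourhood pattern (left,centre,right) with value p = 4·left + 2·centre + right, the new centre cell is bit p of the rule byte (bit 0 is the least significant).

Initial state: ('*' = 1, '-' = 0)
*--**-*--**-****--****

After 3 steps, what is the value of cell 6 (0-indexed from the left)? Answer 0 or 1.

0

k=0  *--**-*--**-****--****
k=1  ----------------------
k=2  **********************
k=3  ----------------------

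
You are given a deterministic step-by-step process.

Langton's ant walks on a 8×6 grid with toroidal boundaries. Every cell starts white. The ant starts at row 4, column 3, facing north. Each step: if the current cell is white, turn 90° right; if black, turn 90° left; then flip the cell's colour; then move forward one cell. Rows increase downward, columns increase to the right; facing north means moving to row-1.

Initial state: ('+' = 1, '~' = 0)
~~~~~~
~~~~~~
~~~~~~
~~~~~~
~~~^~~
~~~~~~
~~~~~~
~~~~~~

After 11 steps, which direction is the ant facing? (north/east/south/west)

west

step 0: ~~~~~~
~~~~~~
~~~~~~
~~~~~~
~~~^~~
~~~~~~
~~~~~~
~~~~~~
step 1: ~~~~~~
~~~~~~
~~~~~~
~~~~~~
~~~+>~
~~~~~~
~~~~~~
~~~~~~
step 2: ~~~~~~
~~~~~~
~~~~~~
~~~~~~
~~~++~
~~~~v~
~~~~~~
~~~~~~
step 3: ~~~~~~
~~~~~~
~~~~~~
~~~~~~
~~~++~
~~~<+~
~~~~~~
~~~~~~
step 4: ~~~~~~
~~~~~~
~~~~~~
~~~~~~
~~~^+~
~~~++~
~~~~~~
~~~~~~
step 5: ~~~~~~
~~~~~~
~~~~~~
~~~~~~
~~<~+~
~~~++~
~~~~~~
~~~~~~
step 6: ~~~~~~
~~~~~~
~~~~~~
~~^~~~
~~+~+~
~~~++~
~~~~~~
~~~~~~
step 7: ~~~~~~
~~~~~~
~~~~~~
~~+>~~
~~+~+~
~~~++~
~~~~~~
~~~~~~
step 8: ~~~~~~
~~~~~~
~~~~~~
~~++~~
~~+v+~
~~~++~
~~~~~~
~~~~~~
step 9: ~~~~~~
~~~~~~
~~~~~~
~~++~~
~~<++~
~~~++~
~~~~~~
~~~~~~
step 10: ~~~~~~
~~~~~~
~~~~~~
~~++~~
~~~++~
~~v++~
~~~~~~
~~~~~~
step 11: ~~~~~~
~~~~~~
~~~~~~
~~++~~
~~~++~
~<+++~
~~~~~~
~~~~~~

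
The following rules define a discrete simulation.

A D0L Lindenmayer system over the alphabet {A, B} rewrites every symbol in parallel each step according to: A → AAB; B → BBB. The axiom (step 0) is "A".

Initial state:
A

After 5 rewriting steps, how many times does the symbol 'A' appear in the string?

32

gen 0: A
gen 1: AAB
gen 2: AABAABBBB
gen 3: AABAABBBBAABAABBBBBBBBBBBBB
gen 4: AABAABBBBAABAABBBBBBBBBBBBBAABAABBBBAABAABBBBBBBBBBBBBBBBBBBBBBBBBBBBBBBBBBBBBBBB
gen 5: AABAABBBBAABAABBBBBBBBBBBBBAABAABBBBAABAABBBBBBBBBBBBBBBBB…BBBBBBBBBBBBBBBBBBBBBBBBBBBBBBBBBBBBBBBBBBBBBBBBBBBBBBBBBB  (len 243)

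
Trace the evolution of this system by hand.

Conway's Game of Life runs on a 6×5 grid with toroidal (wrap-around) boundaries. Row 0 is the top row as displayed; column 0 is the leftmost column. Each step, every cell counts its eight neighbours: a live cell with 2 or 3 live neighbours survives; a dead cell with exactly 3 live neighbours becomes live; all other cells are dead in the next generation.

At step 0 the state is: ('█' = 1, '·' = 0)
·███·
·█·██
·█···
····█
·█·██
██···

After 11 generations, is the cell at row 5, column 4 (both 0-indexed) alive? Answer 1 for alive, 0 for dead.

0) ·███·
·█·██
·█···
····█
·█·██
██···
1) ···█·
·█·██
··███
··███
·████
·····
2) ··███
█····
·█···
·····
██··█
····█
3) █··██
█████
·····
·█···
█···█
·██··
4) ·····
·██··
···██
█····
█·█··
·██··
5) ·····
··██·
█████
██·█·
█·█··
·██··
6) ·█·█·
█····
·····
·····
█··██
·██··
7) ██···
·····
·····
····█
█████
·█···
8) ██···
·····
·····
·██·█
·████
···█·
9) ·····
·····
·····
·█··█
·█··█
···█·
10) ·····
·····
·····
·····
··███
·····
11) ·····
·····
·····
···█·
···█·
···█·

0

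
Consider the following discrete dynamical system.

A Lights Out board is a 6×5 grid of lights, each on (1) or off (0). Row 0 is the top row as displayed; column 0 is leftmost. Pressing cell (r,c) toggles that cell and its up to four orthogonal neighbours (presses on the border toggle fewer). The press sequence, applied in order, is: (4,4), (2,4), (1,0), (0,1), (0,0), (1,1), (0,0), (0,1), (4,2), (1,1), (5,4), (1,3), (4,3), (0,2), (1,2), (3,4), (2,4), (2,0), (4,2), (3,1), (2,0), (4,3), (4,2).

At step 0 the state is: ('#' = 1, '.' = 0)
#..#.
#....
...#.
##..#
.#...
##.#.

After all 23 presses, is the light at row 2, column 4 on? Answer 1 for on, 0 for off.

1

[0] #..#.
#....
...#.
##..#
.#...
##.#.
[1] #..#.
#....
...#.
##...
.#.##
##.##
[2] #..#.
#...#
....#
##..#
.#.##
##.##
[3] ...#.
.#..#
#...#
##..#
.#.##
##.##
[4] ####.
....#
#...#
##..#
.#.##
##.##
[5] ..##.
#...#
#...#
##..#
.#.##
##.##
[6] .###.
.##.#
##..#
##..#
.#.##
##.##
[7] #.##.
###.#
##..#
##..#
.#.##
##.##
[8] .#.#.
#.#.#
##..#
##..#
.#.##
##.##
[9] .#.#.
#.#.#
##..#
###.#
..#.#
#####
[10] ...#.
.#..#
#...#
###.#
..#.#
#####
[11] ...#.
.#..#
#...#
###.#
..#..
###..
[12] .....
.###.
#..##
###.#
..#..
###..
[13] .....
.###.
#..##
#####
...##
####.
[14] .###.
.#.#.
#..##
#####
...##
####.
[15] .#.#.
..#..
#.###
#####
...##
####.
[16] .#.#.
..#..
#.##.
###..
...#.
####.
[17] .#.#.
..#.#
#.#.#
###.#
...#.
####.
[18] .#.#.
#.#.#
.##.#
.##.#
...#.
####.
[19] .#.#.
#.#.#
.##.#
.#..#
.##..
##.#.
[20] .#.#.
#.#.#
..#.#
#.#.#
..#..
##.#.
[21] .#.#.
..#.#
###.#
..#.#
..#..
##.#.
[22] .#.#.
..#.#
###.#
..###
...##
##...
[23] .#.#.
..#.#
###.#
...##
.##.#
###..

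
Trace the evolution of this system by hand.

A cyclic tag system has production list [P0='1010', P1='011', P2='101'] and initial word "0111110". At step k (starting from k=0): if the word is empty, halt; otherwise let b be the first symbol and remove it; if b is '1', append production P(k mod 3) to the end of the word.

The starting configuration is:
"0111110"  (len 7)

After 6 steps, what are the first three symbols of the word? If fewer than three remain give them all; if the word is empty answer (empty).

t=0: "0111110"  (len 7)
t=1: "111110"  (len 6)
t=2: "11110011"  (len 8)
t=3: "1110011101"  (len 10)
t=4: "1100111011010"  (len 13)
t=5: "100111011010011"  (len 15)
t=6: "00111011010011101"  (len 17)

001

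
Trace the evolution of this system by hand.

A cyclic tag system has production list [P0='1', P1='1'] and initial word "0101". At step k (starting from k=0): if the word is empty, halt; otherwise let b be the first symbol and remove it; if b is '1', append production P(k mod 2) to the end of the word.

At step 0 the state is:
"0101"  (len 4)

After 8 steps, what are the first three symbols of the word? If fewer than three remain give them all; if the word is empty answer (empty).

0) "0101"  (len 4)
1) "101"  (len 3)
2) "011"  (len 3)
3) "11"  (len 2)
4) "11"  (len 2)
5) "11"  (len 2)
6) "11"  (len 2)
7) "11"  (len 2)
8) "11"  (len 2)

11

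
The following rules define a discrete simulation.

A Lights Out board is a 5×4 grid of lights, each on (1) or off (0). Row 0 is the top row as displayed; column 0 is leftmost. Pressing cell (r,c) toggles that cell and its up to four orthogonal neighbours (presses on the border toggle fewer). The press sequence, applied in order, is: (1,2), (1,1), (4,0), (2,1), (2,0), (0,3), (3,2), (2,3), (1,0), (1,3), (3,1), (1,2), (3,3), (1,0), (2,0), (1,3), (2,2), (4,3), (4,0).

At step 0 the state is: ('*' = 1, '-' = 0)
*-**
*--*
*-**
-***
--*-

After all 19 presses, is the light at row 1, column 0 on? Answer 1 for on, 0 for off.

k=0  *-**
*--*
*-**
-***
--*-
k=1  *--*
***-
*--*
-***
--*-
k=2  **-*
----
**-*
-***
--*-
k=3  **-*
----
**-*
****
***-
k=4  **-*
-*--
--**
*-**
***-
k=5  **-*
**--
****
--**
***-
k=6  ***-
**-*
****
--**
***-
k=7  ***-
**-*
**-*
-*--
**--
k=8  ***-
**--
***-
-*-*
**--
k=9  -**-
----
-**-
-*-*
**--
k=10  -***
--**
-***
-*-*
**--
k=11  -***
--**
--**
*-**
*---
k=12  -*-*
-*--
---*
*-**
*---
k=13  -*-*
-*--
----
*---
*--*
k=14  **-*
*---
*---
*---
*--*
k=15  **-*
----
-*--
----
*--*
k=16  **--
--**
-*-*
----
*--*
k=17  **--
---*
--*-
--*-
*--*
k=18  **--
---*
--*-
--**
*-*-
k=19  **--
---*
--*-
*-**
-**-

0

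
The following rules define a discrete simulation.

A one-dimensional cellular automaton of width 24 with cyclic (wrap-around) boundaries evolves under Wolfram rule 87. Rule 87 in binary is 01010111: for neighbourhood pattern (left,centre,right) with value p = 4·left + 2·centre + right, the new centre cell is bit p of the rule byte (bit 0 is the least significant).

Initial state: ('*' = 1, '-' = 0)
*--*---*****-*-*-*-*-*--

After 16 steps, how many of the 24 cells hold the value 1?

10

gen 0: *--*---*****-*-*-*-*-*--
gen 1: *******----*-*-*-*-*-***
gen 2: ------******-*-*-*-*----
gen 3: ******-----*-*-*-*-*****
gen 4: -----*******-*-*-*------
gen 5: *****------*-*-*-*******
gen 6: ----********-*-*--------
gen 7: ****-------*-*-*********
gen 8: ---*********-*----------
gen 9: ***--------*-***********
gen 10: --**********------------
gen 11: **---------*************
gen 12: -**********-------------
gen 13: *---------**************
gen 14: **********--------------
gen 15: ---------***************
gen 16: *********--------------*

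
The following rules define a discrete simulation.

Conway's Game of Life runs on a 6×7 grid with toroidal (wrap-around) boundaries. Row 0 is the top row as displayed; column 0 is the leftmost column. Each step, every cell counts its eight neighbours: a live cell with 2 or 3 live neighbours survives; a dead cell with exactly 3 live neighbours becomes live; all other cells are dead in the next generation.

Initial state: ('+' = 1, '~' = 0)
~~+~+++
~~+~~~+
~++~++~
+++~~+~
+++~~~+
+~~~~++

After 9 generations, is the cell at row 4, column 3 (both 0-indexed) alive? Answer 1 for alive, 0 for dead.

gen 0: ~~+~+++
~~+~~~+
~++~++~
+++~~+~
+++~~~+
+~~~~++
gen 1: ~+~++~~
+~+~~~+
~~~~++~
~~~~++~
~~+~~~~
~~+++~~
gen 2: ++~~++~
+++~~~+
~~~++~~
~~~+++~
~~+~~+~
~+~~+~~
gen 3: ~~~+++~
~~+~~~+
++~~~~+
~~+~~+~
~~+~~+~
+++++~+
gen 4: ~~~~~~~
~++++~+
+++~~++
+~+~~+~
+~~~~+~
++~~~~+
gen 5: ~~~+~++
~~~++~+
~~~~~~~
~~+~++~
~~~~~+~
++~~~~+
gen 6: ~~++~~~
~~~++~+
~~~~~~~
~~~~++~
++~~++~
+~~~+~~
gen 7: ~~+~~+~
~~+++~~
~~~+~~~
~~~~+++
++~+~~~
+~+~+++
gen 8: ~~+~~~~
~~+~+~~
~~+~~~~
+~+++++
~+++~~~
+~+~++~
gen 9: ~~+~++~
~++~~~~
~~+~~~+
+~~~+++
~~~~~~~
~~~~+~~

0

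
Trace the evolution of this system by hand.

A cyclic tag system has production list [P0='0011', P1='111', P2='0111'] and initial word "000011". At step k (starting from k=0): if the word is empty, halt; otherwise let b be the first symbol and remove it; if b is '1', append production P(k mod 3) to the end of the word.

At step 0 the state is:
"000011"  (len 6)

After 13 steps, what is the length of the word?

[0] "000011"  (len 6)
[1] "00011"  (len 5)
[2] "0011"  (len 4)
[3] "011"  (len 3)
[4] "11"  (len 2)
[5] "1111"  (len 4)
[6] "1110111"  (len 7)
[7] "1101110011"  (len 10)
[8] "101110011111"  (len 12)
[9] "011100111110111"  (len 15)
[10] "11100111110111"  (len 14)
[11] "1100111110111111"  (len 16)
[12] "1001111101111110111"  (len 19)
[13] "0011111011111101110011"  (len 22)

22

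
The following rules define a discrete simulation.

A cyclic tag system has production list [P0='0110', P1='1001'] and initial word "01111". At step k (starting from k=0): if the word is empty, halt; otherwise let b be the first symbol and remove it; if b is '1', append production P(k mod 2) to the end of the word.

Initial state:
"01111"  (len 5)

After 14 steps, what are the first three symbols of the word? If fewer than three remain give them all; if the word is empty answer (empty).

0) "01111"  (len 5)
1) "1111"  (len 4)
2) "1111001"  (len 7)
3) "1110010110"  (len 10)
4) "1100101101001"  (len 13)
5) "1001011010010110"  (len 16)
6) "0010110100101101001"  (len 19)
7) "010110100101101001"  (len 18)
8) "10110100101101001"  (len 17)
9) "01101001011010010110"  (len 20)
10) "1101001011010010110"  (len 19)
11) "1010010110100101100110"  (len 22)
12) "0100101101001011001101001"  (len 25)
13) "100101101001011001101001"  (len 24)
14) "001011010010110011010011001"  (len 27)

001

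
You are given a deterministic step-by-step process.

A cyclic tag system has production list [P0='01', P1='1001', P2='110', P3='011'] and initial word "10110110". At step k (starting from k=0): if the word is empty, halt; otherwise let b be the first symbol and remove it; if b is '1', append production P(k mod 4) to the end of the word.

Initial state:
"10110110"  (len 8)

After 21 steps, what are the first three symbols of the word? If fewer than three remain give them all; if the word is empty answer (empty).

101

gen 0: "10110110"  (len 8)
gen 1: "011011001"  (len 9)
gen 2: "11011001"  (len 8)
gen 3: "1011001110"  (len 10)
gen 4: "011001110011"  (len 12)
gen 5: "11001110011"  (len 11)
gen 6: "10011100111001"  (len 14)
gen 7: "0011100111001110"  (len 16)
gen 8: "011100111001110"  (len 15)
gen 9: "11100111001110"  (len 14)
gen 10: "11001110011101001"  (len 17)
gen 11: "1001110011101001110"  (len 19)
gen 12: "001110011101001110011"  (len 21)
gen 13: "01110011101001110011"  (len 20)
gen 14: "1110011101001110011"  (len 19)
gen 15: "110011101001110011110"  (len 21)
gen 16: "10011101001110011110011"  (len 23)
gen 17: "001110100111001111001101"  (len 24)
gen 18: "01110100111001111001101"  (len 23)
gen 19: "1110100111001111001101"  (len 22)
gen 20: "110100111001111001101011"  (len 24)
gen 21: "1010011100111100110101101"  (len 25)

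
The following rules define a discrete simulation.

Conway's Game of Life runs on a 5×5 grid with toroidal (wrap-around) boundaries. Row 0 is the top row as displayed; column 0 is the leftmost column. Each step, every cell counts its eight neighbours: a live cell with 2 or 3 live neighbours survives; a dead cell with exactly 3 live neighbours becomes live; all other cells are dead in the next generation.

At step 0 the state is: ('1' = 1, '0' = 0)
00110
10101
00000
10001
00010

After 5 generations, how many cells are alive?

2

step 0: 00110
10101
00000
10001
00010
step 1: 01100
01101
01010
00001
00110
step 2: 10000
00000
01011
00001
01110
step 3: 01100
10001
10011
01001
11111
step 4: 00000
00100
01010
00000
00001
step 5: 00000
00100
00100
00000
00000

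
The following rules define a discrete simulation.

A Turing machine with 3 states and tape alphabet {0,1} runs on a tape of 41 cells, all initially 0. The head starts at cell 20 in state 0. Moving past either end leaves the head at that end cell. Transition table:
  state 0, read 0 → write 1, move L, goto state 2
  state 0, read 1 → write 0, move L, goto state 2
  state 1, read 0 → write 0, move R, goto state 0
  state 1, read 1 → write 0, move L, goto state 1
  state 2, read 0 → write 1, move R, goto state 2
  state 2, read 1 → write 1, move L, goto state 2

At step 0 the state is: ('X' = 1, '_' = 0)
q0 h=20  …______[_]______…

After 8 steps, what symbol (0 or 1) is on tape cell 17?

1

step 0: q0 h=20  …______[_]______…
step 1: q2 h=19  …______[_]X_____…
step 2: q2 h=20  …_____X[X]______…
step 3: q2 h=19  …______[X]X_____…
step 4: q2 h=18  …______[_]XX____…
step 5: q2 h=19  …_____X[X]X_____…
step 6: q2 h=18  …______[X]XX____…
step 7: q2 h=17  …______[_]XXX___…
step 8: q2 h=18  …_____X[X]XX____…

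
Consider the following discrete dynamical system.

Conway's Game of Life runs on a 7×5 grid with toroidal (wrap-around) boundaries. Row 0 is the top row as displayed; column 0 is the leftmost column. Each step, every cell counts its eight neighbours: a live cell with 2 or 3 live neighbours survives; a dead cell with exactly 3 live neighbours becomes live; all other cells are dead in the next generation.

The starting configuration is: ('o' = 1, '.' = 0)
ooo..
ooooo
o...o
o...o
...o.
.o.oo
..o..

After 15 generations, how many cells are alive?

4

0) ooo..
ooooo
o...o
o...o
...o.
.o.oo
..o..
1) .....
.....
..o..
o..o.
..oo.
...oo
....o
2) .....
.....
.....
.o.oo
..o..
..o.o
...oo
3) .....
.....
.....
..oo.
ooo.o
..o.o
...oo
4) .....
.....
.....
o.ooo
o...o
..o..
...oo
5) .....
.....
...oo
oo.o.
o.o..
o....
...o.
6) .....
.....
o.ooo
oo.o.
o.o..
.o..o
.....
7) .....
...oo
o.oo.
.....
..oo.
oo...
.....
8) .....
..ooo
..oo.
.o..o
.oo..
.oo..
.....
9) ...o.
..o.o
oo...
oo...
...o.
.oo..
.....
10) ...o.
ooooo
..o.o
ooo.o
o....
..o..
..o..
11) o....
oo...
.....
..o.o
o.ooo
.o...
..oo.
12) o.o.o
oo...
oo...
ooo.o
o.o.o
oo...
.oo..
13) ..ooo
..o..
.....
..o..
..o..
...oo
..ooo
14) .o..o
..o..
.....
.....
..o..
....o
o....
15) oo...
.....
.....
.....
.....
.....
o...o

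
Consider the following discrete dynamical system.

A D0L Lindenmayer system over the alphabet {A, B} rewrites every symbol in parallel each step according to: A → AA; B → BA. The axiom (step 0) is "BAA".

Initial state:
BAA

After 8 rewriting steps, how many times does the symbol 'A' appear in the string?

767

[0] BAA
[1] BAAAAA
[2] BAAAAAAAAAAA
[3] BAAAAAAAAAAAAAAAAAAAAAAA
[4] BAAAAAAAAAAAAAAAAAAAAAAAAAAAAAAAAAAAAAAAAAAAAAAA
[5] BAAAAAAAAAAAAAAAAAAAAAAAAAAAAAAAAAAAAAAAAAAAAAAAAAAAAAAAAAAAAAAAAAAAAAAAAAAAAAAAAAAAAAAAAAAAAAAA
[6] BAAAAAAAAAAAAAAAAAAAAAAAAAAAAAAAAAAAAAAAAAAAAAAAAAAAAAAAAA…AAAAAAAAAAAAAAAAAAAAAAAAAAAAAAAAAAAAAAAAAAAAAAAAAAAAAAAAAA  (len 192)
[7] BAAAAAAAAAAAAAAAAAAAAAAAAAAAAAAAAAAAAAAAAAAAAAAAAAAAAAAAAA…AAAAAAAAAAAAAAAAAAAAAAAAAAAAAAAAAAAAAAAAAAAAAAAAAAAAAAAAAA  (len 384)
[8] BAAAAAAAAAAAAAAAAAAAAAAAAAAAAAAAAAAAAAAAAAAAAAAAAAAAAAAAAA…AAAAAAAAAAAAAAAAAAAAAAAAAAAAAAAAAAAAAAAAAAAAAAAAAAAAAAAAAA  (len 768)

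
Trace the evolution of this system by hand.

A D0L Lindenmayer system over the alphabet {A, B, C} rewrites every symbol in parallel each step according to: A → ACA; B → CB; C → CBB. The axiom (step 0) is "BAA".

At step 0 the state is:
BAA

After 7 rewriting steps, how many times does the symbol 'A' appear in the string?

gen 0: BAA
gen 1: CBACAACA
gen 2: CBBCBACACBBACAACACBBACA
gen 3: CBBCBCBCBBCBACACBBACACBBCBCBACACBBACAACACBBACACBBCBCBACACBBACA
gen 4: CBBCBCBCBBCBCBBCBCBBCBCBCBBCBACACBBACACBBCBCBACACBBACACBBC…CBBCBCBACACBBACACBBCBCBCBBCBCBBCBACACBBACACBBCBCBACACBBACA  (len 163)
gen 5: CBBCBCBCBBCBCBBCBCBBCBCBCBBCBCBBCBCBCBBCBCBBCBCBCBBCBCBBCB…CBBCBCBACACBBACACBBCBCBCBBCBCBBCBACACBBACACBBCBCBACACBBACA  (len 420)
gen 6: CBBCBCBCBBCBCBBCBCBBCBCBCBBCBCBBCBCBCBBCBCBBCBCBCBBCBCBBCB…CBBCBCBACACBBACACBBCBCBCBBCBCBBCBACACBBACACBBCBCBACACBBACA  (len 1067)
gen 7: CBBCBCBCBBCBCBBCBCBBCBCBCBBCBCBBCBCBCBBCBCBBCBCBCBBCBCBBCB…CBBCBCBACACBBACACBBCBCBCBBCBCBBCBACACBBACACBBCBCBACACBBACA  (len 2682)

256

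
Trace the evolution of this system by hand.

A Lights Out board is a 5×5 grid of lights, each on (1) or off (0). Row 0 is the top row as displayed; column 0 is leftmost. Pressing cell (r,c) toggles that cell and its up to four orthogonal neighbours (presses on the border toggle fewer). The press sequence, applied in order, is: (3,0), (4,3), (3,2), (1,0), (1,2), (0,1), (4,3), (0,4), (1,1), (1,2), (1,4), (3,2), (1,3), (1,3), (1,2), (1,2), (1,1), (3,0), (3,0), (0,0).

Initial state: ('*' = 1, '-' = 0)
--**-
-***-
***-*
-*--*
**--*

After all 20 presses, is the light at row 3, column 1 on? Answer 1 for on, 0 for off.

gen 0: --**-
-***-
***-*
-*--*
**--*
gen 1: --**-
-***-
-**-*
*---*
-*--*
gen 2: --**-
-***-
-**-*
*--**
-***-
gen 3: --**-
-***-
-*--*
***-*
-*-*-
gen 4: *-**-
*-**-
**--*
***-*
-*-*-
gen 5: *--*-
**---
***-*
***-*
-*-*-
gen 6: -***-
*----
***-*
***-*
-*-*-
gen 7: -***-
*----
***-*
*****
-**-*
gen 8: -**-*
*---*
***-*
*****
-**-*
gen 9: --*-*
-**-*
*-*-*
*****
-**-*
gen 10: ----*
---**
*---*
*****
-**-*
gen 11: -----
-----
*----
*****
-**-*
gen 12: -----
-----
*-*--
*---*
-*--*
gen 13: ---*-
--***
*-**-
*---*
-*--*
gen 14: -----
-----
*-*--
*---*
-*--*
gen 15: --*--
-***-
*----
*---*
-*--*
gen 16: -----
-----
*-*--
*---*
-*--*
gen 17: -*---
***--
***--
*---*
-*--*
gen 18: -*---
***--
-**--
-*--*
**--*
gen 19: -*---
***--
***--
*---*
-*--*
gen 20: *----
-**--
***--
*---*
-*--*

0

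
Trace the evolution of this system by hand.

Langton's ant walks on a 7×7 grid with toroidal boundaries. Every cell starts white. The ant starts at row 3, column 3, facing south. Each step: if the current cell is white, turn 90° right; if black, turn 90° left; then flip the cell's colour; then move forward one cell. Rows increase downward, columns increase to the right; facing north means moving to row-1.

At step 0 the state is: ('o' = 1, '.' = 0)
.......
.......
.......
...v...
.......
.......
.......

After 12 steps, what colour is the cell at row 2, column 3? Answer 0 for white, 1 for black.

gen 0: .......
.......
.......
...v...
.......
.......
.......
gen 1: .......
.......
.......
..<o...
.......
.......
.......
gen 2: .......
.......
..^....
..oo...
.......
.......
.......
gen 3: .......
.......
..o>...
..oo...
.......
.......
.......
gen 4: .......
.......
..oo...
..ov...
.......
.......
.......
gen 5: .......
.......
..oo...
..o.>..
.......
.......
.......
gen 6: .......
.......
..oo...
..o.o..
....v..
.......
.......
gen 7: .......
.......
..oo...
..o.o..
...<o..
.......
.......
gen 8: .......
.......
..oo...
..o^o..
...oo..
.......
.......
gen 9: .......
.......
..oo...
..oo>..
...oo..
.......
.......
gen 10: .......
.......
..oo^..
..oo...
...oo..
.......
.......
gen 11: .......
.......
..ooo>.
..oo...
...oo..
.......
.......
gen 12: .......
.......
..oooo.
..oo.v.
...oo..
.......
.......

1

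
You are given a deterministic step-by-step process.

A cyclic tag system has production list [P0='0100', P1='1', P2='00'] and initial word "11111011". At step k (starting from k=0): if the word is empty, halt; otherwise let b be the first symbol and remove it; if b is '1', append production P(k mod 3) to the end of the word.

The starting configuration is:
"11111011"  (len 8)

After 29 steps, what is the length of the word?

16

gen 0: "11111011"  (len 8)
gen 1: "11110110100"  (len 11)
gen 2: "11101101001"  (len 11)
gen 3: "110110100100"  (len 12)
gen 4: "101101001000100"  (len 15)
gen 5: "011010010001001"  (len 15)
gen 6: "11010010001001"  (len 14)
gen 7: "10100100010010100"  (len 17)
gen 8: "01001000100101001"  (len 17)
gen 9: "1001000100101001"  (len 16)
gen 10: "0010001001010010100"  (len 19)
gen 11: "010001001010010100"  (len 18)
gen 12: "10001001010010100"  (len 17)
gen 13: "00010010100101000100"  (len 20)
gen 14: "0010010100101000100"  (len 19)
gen 15: "010010100101000100"  (len 18)
gen 16: "10010100101000100"  (len 17)
gen 17: "00101001010001001"  (len 17)
gen 18: "0101001010001001"  (len 16)
gen 19: "101001010001001"  (len 15)
gen 20: "010010100010011"  (len 15)
gen 21: "10010100010011"  (len 14)
gen 22: "00101000100110100"  (len 17)
gen 23: "0101000100110100"  (len 16)
gen 24: "101000100110100"  (len 15)
gen 25: "010001001101000100"  (len 18)
gen 26: "10001001101000100"  (len 17)
gen 27: "000100110100010000"  (len 18)
gen 28: "00100110100010000"  (len 17)
gen 29: "0100110100010000"  (len 16)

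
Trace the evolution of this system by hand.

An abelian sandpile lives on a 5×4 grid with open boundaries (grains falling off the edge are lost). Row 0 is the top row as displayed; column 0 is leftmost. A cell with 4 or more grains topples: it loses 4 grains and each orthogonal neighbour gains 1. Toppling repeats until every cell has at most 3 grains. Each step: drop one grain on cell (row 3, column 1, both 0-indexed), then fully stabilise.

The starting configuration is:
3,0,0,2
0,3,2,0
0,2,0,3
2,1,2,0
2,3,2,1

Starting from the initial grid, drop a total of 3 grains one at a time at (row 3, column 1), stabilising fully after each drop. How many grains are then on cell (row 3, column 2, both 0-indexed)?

gen 0: 3,0,0,2
0,3,2,0
0,2,0,3
2,1,2,0
2,3,2,1
gen 1: 3,0,0,2
0,3,2,0
0,2,0,3
2,2,2,0
2,3,2,1
gen 2: 3,0,0,2
0,3,2,0
0,2,0,3
2,3,2,0
2,3,2,1
gen 3: 3,0,0,2
0,3,2,0
0,3,0,3
3,1,3,0
3,0,3,1

3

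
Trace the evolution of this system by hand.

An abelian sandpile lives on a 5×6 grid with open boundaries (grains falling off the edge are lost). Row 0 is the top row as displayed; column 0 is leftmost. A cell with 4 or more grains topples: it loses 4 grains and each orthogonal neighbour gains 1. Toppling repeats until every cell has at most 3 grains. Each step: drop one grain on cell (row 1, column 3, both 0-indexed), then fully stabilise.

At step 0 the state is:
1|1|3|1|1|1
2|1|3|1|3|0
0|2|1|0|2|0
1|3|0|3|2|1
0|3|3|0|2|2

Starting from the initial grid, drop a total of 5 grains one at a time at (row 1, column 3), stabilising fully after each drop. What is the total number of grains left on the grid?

46

0) 1|1|3|1|1|1
2|1|3|1|3|0
0|2|1|0|2|0
1|3|0|3|2|1
0|3|3|0|2|2
1) 1|1|3|1|1|1
2|1|3|2|3|0
0|2|1|0|2|0
1|3|0|3|2|1
0|3|3|0|2|2
2) 1|1|3|1|1|1
2|1|3|3|3|0
0|2|1|0|2|0
1|3|0|3|2|1
0|3|3|0|2|2
3) 1|2|0|3|2|1
2|2|1|2|0|1
0|2|2|1|3|0
1|3|0|3|2|1
0|3|3|0|2|2
4) 1|2|0|3|2|1
2|2|1|3|0|1
0|2|2|1|3|0
1|3|0|3|2|1
0|3|3|0|2|2
5) 1|2|1|0|3|1
2|2|2|1|1|1
0|2|2|2|3|0
1|3|0|3|2|1
0|3|3|0|2|2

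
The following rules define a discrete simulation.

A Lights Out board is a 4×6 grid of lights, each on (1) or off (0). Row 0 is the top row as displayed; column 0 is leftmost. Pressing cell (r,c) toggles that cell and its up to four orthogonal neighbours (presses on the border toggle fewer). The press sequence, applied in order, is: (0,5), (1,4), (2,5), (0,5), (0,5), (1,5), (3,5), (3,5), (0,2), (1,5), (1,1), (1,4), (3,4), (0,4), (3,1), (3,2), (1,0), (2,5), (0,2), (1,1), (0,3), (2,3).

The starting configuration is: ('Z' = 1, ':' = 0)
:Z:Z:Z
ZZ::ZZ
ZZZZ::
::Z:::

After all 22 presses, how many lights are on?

12

k=0  :Z:Z:Z
ZZ::ZZ
ZZZZ::
::Z:::
k=1  :Z:ZZ:
ZZ::Z:
ZZZZ::
::Z:::
k=2  :Z:Z::
ZZ:Z:Z
ZZZZZ:
::Z:::
k=3  :Z:Z::
ZZ:Z::
ZZZZ:Z
::Z::Z
k=4  :Z:ZZZ
ZZ:Z:Z
ZZZZ:Z
::Z::Z
k=5  :Z:Z::
ZZ:Z::
ZZZZ:Z
::Z::Z
k=6  :Z:Z:Z
ZZ:ZZZ
ZZZZ::
::Z::Z
k=7  :Z:Z:Z
ZZ:ZZZ
ZZZZ:Z
::Z:Z:
k=8  :Z:Z:Z
ZZ:ZZZ
ZZZZ::
::Z::Z
k=9  ::Z::Z
ZZZZZZ
ZZZZ::
::Z::Z
k=10  ::Z:::
ZZZZ::
ZZZZ:Z
::Z::Z
k=11  :ZZ:::
:::Z::
Z:ZZ:Z
::Z::Z
k=12  :ZZ:Z:
::::ZZ
Z:ZZZZ
::Z::Z
k=13  :ZZ:Z:
::::ZZ
Z:ZZ:Z
::ZZZ:
k=14  :ZZZ:Z
:::::Z
Z:ZZ:Z
::ZZZ:
k=15  :ZZZ:Z
:::::Z
ZZZZ:Z
ZZ:ZZ:
k=16  :ZZZ:Z
:::::Z
ZZ:Z:Z
Z:Z:Z:
k=17  ZZZZ:Z
ZZ:::Z
:Z:Z:Z
Z:Z:Z:
k=18  ZZZZ:Z
ZZ::::
:Z:ZZ:
Z:Z:ZZ
k=19  Z::::Z
ZZZ:::
:Z:ZZ:
Z:Z:ZZ
k=20  ZZ:::Z
::::::
:::ZZ:
Z:Z:ZZ
k=21  ZZZZZZ
:::Z::
:::ZZ:
Z:Z:ZZ
k=22  ZZZZZZ
::::::
::Z:::
Z:ZZZZ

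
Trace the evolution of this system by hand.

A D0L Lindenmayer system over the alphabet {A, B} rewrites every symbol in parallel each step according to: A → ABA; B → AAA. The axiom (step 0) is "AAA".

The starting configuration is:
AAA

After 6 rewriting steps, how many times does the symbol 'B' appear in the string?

546

[0] AAA
[1] ABAABAABA
[2] ABAAAAABAABAAAAABAABAAAAABA
[3] ABAAAAABAABAABAABAABAAAAABAABAAAAABAABAABAABAABAAAAABAABAAAAABAABAABAABAABAAAAABA
[4] ABAAAAABAABAABAABAABAAAAABAABAAAAABAABAAAAABAABAAAAABAABAA…AABAABAAAAABAABAAAAABAABAAAAABAABAAAAABAABAABAABAABAAAAABA  (len 243)
[5] ABAAAAABAABAABAABAABAAAAABAABAAAAABAABAAAAABAABAAAAABAABAA…AABAABAAAAABAABAAAAABAABAAAAABAABAAAAABAABAABAABAABAAAAABA  (len 729)
[6] ABAAAAABAABAABAABAABAAAAABAABAAAAABAABAAAAABAABAAAAABAABAA…AABAABAAAAABAABAAAAABAABAAAAABAABAAAAABAABAABAABAABAAAAABA  (len 2187)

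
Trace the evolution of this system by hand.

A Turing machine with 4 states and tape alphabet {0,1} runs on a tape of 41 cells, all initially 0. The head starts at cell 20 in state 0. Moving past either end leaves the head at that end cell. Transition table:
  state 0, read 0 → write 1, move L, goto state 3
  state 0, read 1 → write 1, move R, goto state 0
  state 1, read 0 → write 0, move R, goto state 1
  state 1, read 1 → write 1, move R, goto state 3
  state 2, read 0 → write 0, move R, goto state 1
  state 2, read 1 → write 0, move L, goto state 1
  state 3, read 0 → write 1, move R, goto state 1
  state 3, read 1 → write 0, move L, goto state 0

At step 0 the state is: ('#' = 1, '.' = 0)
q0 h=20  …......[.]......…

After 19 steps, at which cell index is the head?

[0] q0 h=20  …......[.]......…
[1] q3 h=19  …......[.]#.....…
[2] q1 h=20  ….....#[#]......…
[3] q3 h=21  …....##[.]......…
[4] q1 h=22  …...###[.]......…
[5] q1 h=23  …..###.[.]......…
[6] q1 h=24  ….###..[.]......…
[7] q1 h=25  …###...[.]......…
[8] q1 h=26  …##....[.]......…
[9] q1 h=27  …#.....[.]......…
[10] q1 h=28  …......[.]......…
[11] q1 h=29  …......[.]......…
[12] q1 h=30  …......[.]......…
[13] q1 h=31  …......[.]......…
[14] q1 h=32  …......[.]......…
[15] q1 h=33  …......[.]......…
[16] q1 h=34  …......[.]......|
[17] q1 h=35  …......[.].....|
[18] q1 h=36  …......[.]....|
[19] q1 h=37  …......[.]...|

37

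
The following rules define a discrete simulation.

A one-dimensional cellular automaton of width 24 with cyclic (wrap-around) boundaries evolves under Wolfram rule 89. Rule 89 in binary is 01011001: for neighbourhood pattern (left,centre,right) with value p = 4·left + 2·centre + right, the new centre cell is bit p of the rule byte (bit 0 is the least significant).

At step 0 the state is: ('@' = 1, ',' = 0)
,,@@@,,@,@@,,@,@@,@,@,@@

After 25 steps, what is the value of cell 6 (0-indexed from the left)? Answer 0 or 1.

[0] ,,@@@,,@,@@,,@,@@,@,@,@@
[1] @,@,@@,,,@@@,,,@@,,,,,@@
[2] @,,,@@@@,@,@@@,@@@@@@,@,
[3] ,@@,@,,@,,,@,@,@,,,,@,,,
[4] ,@@,,@,,@@,,,,,,@@@,,@@@
[5] ,@@@,,@,@@@@@@@,@,@@,@,@
[6] ,@,@@,,,@,,,,,@,,,@@,,,,
[7] ,,,@@@@,,@@@@,,@@,@@@@@@
[8] @@,@,,@@,@,,@@,@@,@,,,,@
[9] ,@,,@,@@,,@,@@,@@,,@@@,@
[10] ,,@,,,@@@,,,@@,@@@,@,@,,
[11] @,,@@,@,@@@,@@,@,@,,,,@@
[12] @@,@@,,,@,@,@@,,,,@@@,@,
[13] @@,@@@@,,,,,@@@@@,@,@,,,
[14] @@,@,,@@@@@,@,,,@,,,,@@,
[15] @@,,@,@,,,@,,@@,,@@@,@@,
[16] @@@,,,,@@,,@,@@@,@,@,@@,
[17] @,@@@@,@@@,,,@,@,,,,,@@,
[18] ,,@,,@,@,@@@,,,,@@@@,@@,
[19] @,,@,,,,,@,@@@@,@,,@,@@@
[20] @@,,@@@@,,,@,,@,,@,,,@,,
[21] @@@,@,,@@@,,@,,@,,@@,,@,
[22] @,@,,@,@,@@,,@,,@,@@@,,,
[23] ,,,@,,,,,@@@,,@,,,@,@@@,
[24] @@,,@@@@,@,@@,,@@,,,@,@@
[25] ,@@,@,,@,,,@@@,@@@@,,,@,

0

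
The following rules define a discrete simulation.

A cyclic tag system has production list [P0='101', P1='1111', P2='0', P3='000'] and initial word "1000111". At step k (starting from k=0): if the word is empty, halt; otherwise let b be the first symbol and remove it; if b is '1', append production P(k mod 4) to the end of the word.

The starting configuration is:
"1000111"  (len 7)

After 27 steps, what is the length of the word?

25

step 0: "1000111"  (len 7)
step 1: "000111101"  (len 9)
step 2: "00111101"  (len 8)
step 3: "0111101"  (len 7)
step 4: "111101"  (len 6)
step 5: "11101101"  (len 8)
step 6: "11011011111"  (len 11)
step 7: "10110111110"  (len 11)
step 8: "0110111110000"  (len 13)
step 9: "110111110000"  (len 12)
step 10: "101111100001111"  (len 15)
step 11: "011111000011110"  (len 15)
step 12: "11111000011110"  (len 14)
step 13: "1111000011110101"  (len 16)
step 14: "1110000111101011111"  (len 19)
step 15: "1100001111010111110"  (len 19)
step 16: "100001111010111110000"  (len 21)
step 17: "00001111010111110000101"  (len 23)
step 18: "0001111010111110000101"  (len 22)
step 19: "001111010111110000101"  (len 21)
step 20: "01111010111110000101"  (len 20)
step 21: "1111010111110000101"  (len 19)
step 22: "1110101111100001011111"  (len 22)
step 23: "1101011111000010111110"  (len 22)
step 24: "101011111000010111110000"  (len 24)
step 25: "01011111000010111110000101"  (len 26)
step 26: "1011111000010111110000101"  (len 25)
step 27: "0111110000101111100001010"  (len 25)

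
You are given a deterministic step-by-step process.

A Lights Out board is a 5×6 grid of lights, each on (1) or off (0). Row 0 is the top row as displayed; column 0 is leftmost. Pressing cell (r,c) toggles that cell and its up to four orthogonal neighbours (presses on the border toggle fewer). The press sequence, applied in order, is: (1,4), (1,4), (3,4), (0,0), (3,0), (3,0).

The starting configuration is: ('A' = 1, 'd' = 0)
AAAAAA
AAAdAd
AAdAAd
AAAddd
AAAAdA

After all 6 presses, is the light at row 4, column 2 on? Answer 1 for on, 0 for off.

1

[0] AAAAAA
AAAdAd
AAdAAd
AAAddd
AAAAdA
[1] AAAAdA
AAAAdA
AAdAdd
AAAddd
AAAAdA
[2] AAAAAA
AAAdAd
AAdAAd
AAAddd
AAAAdA
[3] AAAAAA
AAAdAd
AAdAdd
AAAAAA
AAAAAA
[4] ddAAAA
dAAdAd
AAdAdd
AAAAAA
AAAAAA
[5] ddAAAA
dAAdAd
dAdAdd
ddAAAA
dAAAAA
[6] ddAAAA
dAAdAd
AAdAdd
AAAAAA
AAAAAA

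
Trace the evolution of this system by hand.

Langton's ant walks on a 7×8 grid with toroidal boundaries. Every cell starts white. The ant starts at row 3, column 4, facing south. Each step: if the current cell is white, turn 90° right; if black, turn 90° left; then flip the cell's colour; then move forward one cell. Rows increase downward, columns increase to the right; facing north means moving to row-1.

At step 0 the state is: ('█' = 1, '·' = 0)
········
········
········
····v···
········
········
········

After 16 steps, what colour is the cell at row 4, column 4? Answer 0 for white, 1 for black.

1

[0] ········
········
········
····v···
········
········
········
[1] ········
········
········
···<█···
········
········
········
[2] ········
········
···^····
···██···
········
········
········
[3] ········
········
···█>···
···██···
········
········
········
[4] ········
········
···██···
···█v···
········
········
········
[5] ········
········
···██···
···█·>··
········
········
········
[6] ········
········
···██···
···█·█··
·····v··
········
········
[7] ········
········
···██···
···█·█··
····<█··
········
········
[8] ········
········
···██···
···█^█··
····██··
········
········
[9] ········
········
···██···
···██>··
····██··
········
········
[10] ········
········
···██^··
···██···
····██··
········
········
[11] ········
········
···███>·
···██···
····██··
········
········
[12] ········
········
···████·
···██·v·
····██··
········
········
[13] ········
········
···████·
···██<█·
····██··
········
········
[14] ········
········
···██^█·
···████·
····██··
········
········
[15] ········
········
···█<·█·
···████·
····██··
········
········
[16] ········
········
···█··█·
···█v██·
····██··
········
········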